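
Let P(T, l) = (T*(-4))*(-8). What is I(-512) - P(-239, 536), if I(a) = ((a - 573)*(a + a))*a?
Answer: -568844832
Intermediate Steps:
P(T, l) = 32*T (P(T, l) = -4*T*(-8) = 32*T)
I(a) = 2*a²*(-573 + a) (I(a) = ((-573 + a)*(2*a))*a = (2*a*(-573 + a))*a = 2*a²*(-573 + a))
I(-512) - P(-239, 536) = 2*(-512)²*(-573 - 512) - 32*(-239) = 2*262144*(-1085) - 1*(-7648) = -568852480 + 7648 = -568844832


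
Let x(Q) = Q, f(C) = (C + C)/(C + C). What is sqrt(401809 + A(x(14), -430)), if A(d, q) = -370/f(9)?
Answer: sqrt(401439) ≈ 633.59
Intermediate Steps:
f(C) = 1 (f(C) = (2*C)/((2*C)) = (2*C)*(1/(2*C)) = 1)
A(d, q) = -370 (A(d, q) = -370/1 = -370*1 = -370)
sqrt(401809 + A(x(14), -430)) = sqrt(401809 - 370) = sqrt(401439)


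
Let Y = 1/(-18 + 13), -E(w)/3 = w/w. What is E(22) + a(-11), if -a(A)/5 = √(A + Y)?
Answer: -3 - 2*I*√70 ≈ -3.0 - 16.733*I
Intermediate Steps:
E(w) = -3 (E(w) = -3*w/w = -3*1 = -3)
Y = -⅕ (Y = 1/(-5) = -⅕ ≈ -0.20000)
a(A) = -5*√(-⅕ + A) (a(A) = -5*√(A - ⅕) = -5*√(-⅕ + A))
E(22) + a(-11) = -3 - √(-5 + 25*(-11)) = -3 - √(-5 - 275) = -3 - √(-280) = -3 - 2*I*√70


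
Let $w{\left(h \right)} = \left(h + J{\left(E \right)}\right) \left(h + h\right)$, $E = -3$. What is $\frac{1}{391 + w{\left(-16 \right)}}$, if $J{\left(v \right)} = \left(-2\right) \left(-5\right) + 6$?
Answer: $\frac{1}{391} \approx 0.0025575$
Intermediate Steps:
$J{\left(v \right)} = 16$ ($J{\left(v \right)} = 10 + 6 = 16$)
$w{\left(h \right)} = 2 h \left(16 + h\right)$ ($w{\left(h \right)} = \left(h + 16\right) \left(h + h\right) = \left(16 + h\right) 2 h = 2 h \left(16 + h\right)$)
$\frac{1}{391 + w{\left(-16 \right)}} = \frac{1}{391 + 2 \left(-16\right) \left(16 - 16\right)} = \frac{1}{391 + 2 \left(-16\right) 0} = \frac{1}{391 + 0} = \frac{1}{391}$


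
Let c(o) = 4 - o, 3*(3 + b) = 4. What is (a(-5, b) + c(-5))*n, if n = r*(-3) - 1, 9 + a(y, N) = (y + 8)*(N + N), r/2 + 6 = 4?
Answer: -110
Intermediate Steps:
b = -5/3 (b = -3 + (⅓)*4 = -3 + 4/3 = -5/3 ≈ -1.6667)
r = -4 (r = -12 + 2*4 = -12 + 8 = -4)
a(y, N) = -9 + 2*N*(8 + y) (a(y, N) = -9 + (y + 8)*(N + N) = -9 + (8 + y)*(2*N) = -9 + 2*N*(8 + y))
n = 11 (n = -4*(-3) - 1 = 12 - 1 = 11)
(a(-5, b) + c(-5))*n = ((-9 + 16*(-5/3) + 2*(-5/3)*(-5)) + (4 - 1*(-5)))*11 = ((-9 - 80/3 + 50/3) + (4 + 5))*11 = (-19 + 9)*11 = -10*11 = -110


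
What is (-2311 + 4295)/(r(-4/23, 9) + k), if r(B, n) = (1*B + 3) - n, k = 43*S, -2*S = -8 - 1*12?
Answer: 11408/2437 ≈ 4.6812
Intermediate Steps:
S = 10 (S = -(-8 - 1*12)/2 = -(-8 - 12)/2 = -1/2*(-20) = 10)
k = 430 (k = 43*10 = 430)
r(B, n) = 3 + B - n (r(B, n) = (B + 3) - n = (3 + B) - n = 3 + B - n)
(-2311 + 4295)/(r(-4/23, 9) + k) = (-2311 + 4295)/((3 - 4/23 - 1*9) + 430) = 1984/((3 - 4*1/23 - 9) + 430) = 1984/((3 - 4/23 - 9) + 430) = 1984/(-142/23 + 430) = 1984/(9748/23) = 1984*(23/9748) = 11408/2437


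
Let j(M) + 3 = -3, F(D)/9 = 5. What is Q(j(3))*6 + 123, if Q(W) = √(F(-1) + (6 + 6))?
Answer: 123 + 6*√57 ≈ 168.30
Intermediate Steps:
F(D) = 45 (F(D) = 9*5 = 45)
j(M) = -6 (j(M) = -3 - 3 = -6)
Q(W) = √57 (Q(W) = √(45 + (6 + 6)) = √(45 + 12) = √57)
Q(j(3))*6 + 123 = √57*6 + 123 = 6*√57 + 123 = 123 + 6*√57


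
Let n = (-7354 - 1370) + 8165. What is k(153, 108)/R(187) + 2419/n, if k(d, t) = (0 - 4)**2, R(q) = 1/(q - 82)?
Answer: 936701/559 ≈ 1675.7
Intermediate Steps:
R(q) = 1/(-82 + q)
k(d, t) = 16 (k(d, t) = (-4)**2 = 16)
n = -559 (n = -8724 + 8165 = -559)
k(153, 108)/R(187) + 2419/n = 16/(1/(-82 + 187)) + 2419/(-559) = 16/(1/105) + 2419*(-1/559) = 16/(1/105) - 2419/559 = 16*105 - 2419/559 = 1680 - 2419/559 = 936701/559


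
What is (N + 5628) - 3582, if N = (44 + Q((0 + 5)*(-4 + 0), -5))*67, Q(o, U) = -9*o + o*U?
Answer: 23754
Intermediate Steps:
Q(o, U) = -9*o + U*o
N = 21708 (N = (44 + ((0 + 5)*(-4 + 0))*(-9 - 5))*67 = (44 + (5*(-4))*(-14))*67 = (44 - 20*(-14))*67 = (44 + 280)*67 = 324*67 = 21708)
(N + 5628) - 3582 = (21708 + 5628) - 3582 = 27336 - 3582 = 23754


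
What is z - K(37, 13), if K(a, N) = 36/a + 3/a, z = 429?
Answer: 15834/37 ≈ 427.95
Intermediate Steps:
K(a, N) = 39/a
z - K(37, 13) = 429 - 39/37 = 15834/37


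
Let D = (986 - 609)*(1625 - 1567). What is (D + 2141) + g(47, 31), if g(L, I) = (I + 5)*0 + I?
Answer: 24038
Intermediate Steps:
D = 21866 (D = 377*58 = 21866)
g(L, I) = I (g(L, I) = (5 + I)*0 + I = 0 + I = I)
(D + 2141) + g(47, 31) = (21866 + 2141) + 31 = 24007 + 31 = 24038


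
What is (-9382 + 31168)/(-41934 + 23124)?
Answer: -3631/3135 ≈ -1.1582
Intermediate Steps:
(-9382 + 31168)/(-41934 + 23124) = 21786/(-18810) = 21786*(-1/18810) = -3631/3135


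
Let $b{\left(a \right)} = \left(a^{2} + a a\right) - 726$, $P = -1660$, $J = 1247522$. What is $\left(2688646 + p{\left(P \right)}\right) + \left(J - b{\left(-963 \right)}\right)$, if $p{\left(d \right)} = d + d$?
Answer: $2078836$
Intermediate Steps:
$p{\left(d \right)} = 2 d$
$b{\left(a \right)} = -726 + 2 a^{2}$ ($b{\left(a \right)} = \left(a^{2} + a^{2}\right) - 726 = 2 a^{2} - 726 = -726 + 2 a^{2}$)
$\left(2688646 + p{\left(P \right)}\right) + \left(J - b{\left(-963 \right)}\right) = \left(2688646 + 2 \left(-1660\right)\right) + \left(1247522 - \left(-726 + 2 \left(-963\right)^{2}\right)\right) = \left(2688646 - 3320\right) + \left(1247522 - \left(-726 + 2 \cdot 927369\right)\right) = 2685326 + \left(1247522 - \left(-726 + 1854738\right)\right) = 2685326 + \left(1247522 - 1854012\right) = 2685326 - 606490 = 2078836$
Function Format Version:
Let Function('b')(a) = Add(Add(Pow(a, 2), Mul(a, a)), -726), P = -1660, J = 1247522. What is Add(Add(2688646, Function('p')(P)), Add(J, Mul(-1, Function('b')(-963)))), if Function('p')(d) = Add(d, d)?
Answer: 2078836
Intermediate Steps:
Function('p')(d) = Mul(2, d)
Function('b')(a) = Add(-726, Mul(2, Pow(a, 2))) (Function('b')(a) = Add(Add(Pow(a, 2), Pow(a, 2)), -726) = Add(Mul(2, Pow(a, 2)), -726) = Add(-726, Mul(2, Pow(a, 2))))
Add(Add(2688646, Function('p')(P)), Add(J, Mul(-1, Function('b')(-963)))) = Add(Add(2688646, Mul(2, -1660)), Add(1247522, Mul(-1, Add(-726, Mul(2, Pow(-963, 2)))))) = Add(Add(2688646, -3320), Add(1247522, Mul(-1, Add(-726, Mul(2, 927369))))) = Add(2685326, Add(1247522, Mul(-1, Add(-726, 1854738)))) = Add(2685326, Add(1247522, Mul(-1, 1854012))) = Add(2685326, Add(1247522, -1854012)) = Add(2685326, -606490) = 2078836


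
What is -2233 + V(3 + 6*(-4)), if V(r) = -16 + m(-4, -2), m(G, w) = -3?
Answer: -2252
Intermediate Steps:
V(r) = -19 (V(r) = -16 - 3 = -19)
-2233 + V(3 + 6*(-4)) = -2233 - 19 = -2252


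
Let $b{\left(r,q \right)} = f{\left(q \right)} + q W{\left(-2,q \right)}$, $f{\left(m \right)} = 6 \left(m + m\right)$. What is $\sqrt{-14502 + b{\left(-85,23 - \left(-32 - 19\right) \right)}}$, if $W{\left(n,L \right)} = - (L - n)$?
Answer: $i \sqrt{19238} \approx 138.7 i$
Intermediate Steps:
$f{\left(m \right)} = 12 m$ ($f{\left(m \right)} = 6 \cdot 2 m = 12 m$)
$W{\left(n,L \right)} = n - L$
$b{\left(r,q \right)} = 12 q + q \left(-2 - q\right)$
$\sqrt{-14502 + b{\left(-85,23 - \left(-32 - 19\right) \right)}} = \sqrt{-14502 + \left(23 - \left(-32 - 19\right)\right) \left(10 - \left(23 - \left(-32 - 19\right)\right)\right)} = \sqrt{-14502 + \left(23 - -51\right) \left(10 - \left(23 - -51\right)\right)} = \sqrt{-14502 + \left(23 + 51\right) \left(10 - \left(23 + 51\right)\right)} = \sqrt{-14502 + 74 \left(10 - 74\right)} = \sqrt{-14502 + 74 \left(-64\right)} = \sqrt{-14502 - 4736} = \sqrt{-19238} = i \sqrt{19238}$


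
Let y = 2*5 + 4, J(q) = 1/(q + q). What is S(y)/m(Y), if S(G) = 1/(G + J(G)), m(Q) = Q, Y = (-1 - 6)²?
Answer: 4/2751 ≈ 0.0014540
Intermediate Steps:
Y = 49 (Y = (-7)² = 49)
J(q) = 1/(2*q)
y = 14 (y = 10 + 4 = 14)
S(G) = 1/(G + 1/(2*G))
S(y)/m(Y) = (2*14/(1 + 2*14²))/49 = (2*14/(1 + 2*196))*(1/49) = (2*14/(1 + 392))*(1/49) = (2*14/393)*(1/49) = (2*14*(1/393))*(1/49) = (28/393)*(1/49) = 4/2751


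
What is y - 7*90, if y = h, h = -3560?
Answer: -4190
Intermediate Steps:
y = -3560
y - 7*90 = -3560 - 7*90 = -3560 - 1*630 = -3560 - 630 = -4190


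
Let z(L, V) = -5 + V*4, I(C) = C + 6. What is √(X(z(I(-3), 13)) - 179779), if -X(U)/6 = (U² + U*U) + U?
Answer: I*√206569 ≈ 454.5*I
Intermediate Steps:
I(C) = 6 + C
z(L, V) = -5 + 4*V
X(U) = -12*U² - 6*U (X(U) = -6*((U² + U*U) + U) = -6*((U² + U²) + U) = -6*(2*U² + U) = -6*(U + 2*U²) = -12*U² - 6*U)
√(X(z(I(-3), 13)) - 179779) = √(-6*(-5 + 4*13)*(1 + 2*(-5 + 4*13)) - 179779) = √(-6*(-5 + 52)*(1 + 2*(-5 + 52)) - 179779) = √(-6*47*(1 + 2*47) - 179779) = √(-6*47*(1 + 94) - 179779) = √(-6*47*95 - 179779) = √(-26790 - 179779) = √(-206569) = I*√206569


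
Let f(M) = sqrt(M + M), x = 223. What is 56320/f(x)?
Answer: 28160*sqrt(446)/223 ≈ 2666.8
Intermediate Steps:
f(M) = sqrt(2)*sqrt(M) (f(M) = sqrt(2*M) = sqrt(2)*sqrt(M))
56320/f(x) = 56320/((sqrt(2)*sqrt(223))) = 56320/(sqrt(446)) = 56320*(sqrt(446)/446) = 28160*sqrt(446)/223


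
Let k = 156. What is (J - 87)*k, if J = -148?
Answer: -36660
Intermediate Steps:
(J - 87)*k = (-148 - 87)*156 = -235*156 = -36660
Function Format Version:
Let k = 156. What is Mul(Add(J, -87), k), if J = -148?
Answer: -36660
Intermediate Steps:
Mul(Add(J, -87), k) = Mul(Add(-148, -87), 156) = Mul(-235, 156) = -36660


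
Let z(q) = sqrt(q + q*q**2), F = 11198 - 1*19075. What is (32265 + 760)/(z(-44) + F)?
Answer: -260137925/62132357 - 66050*I*sqrt(21307)/62132357 ≈ -4.1868 - 0.15517*I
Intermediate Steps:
F = -7877 (F = 11198 - 19075 = -7877)
z(q) = sqrt(q + q**3)
(32265 + 760)/(z(-44) + F) = (32265 + 760)/(sqrt(-44 + (-44)**3) - 7877) = 33025/(sqrt(-44 - 85184) - 7877) = 33025/(sqrt(-85228) - 7877) = 33025/(2*I*sqrt(21307) - 7877) = 33025/(-7877 + 2*I*sqrt(21307))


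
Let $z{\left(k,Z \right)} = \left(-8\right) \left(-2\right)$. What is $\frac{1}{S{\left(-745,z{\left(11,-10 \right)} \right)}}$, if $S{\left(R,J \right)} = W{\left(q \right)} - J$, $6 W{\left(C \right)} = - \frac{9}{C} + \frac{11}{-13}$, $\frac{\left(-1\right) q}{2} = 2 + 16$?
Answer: $- \frac{312}{5023} \approx -0.062114$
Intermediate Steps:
$q = -36$ ($q = - 2 \left(2 + 16\right) = \left(-2\right) 18 = -36$)
$z{\left(k,Z \right)} = 16$
$W{\left(C \right)} = - \frac{11}{78} - \frac{3}{2 C}$ ($W{\left(C \right)} = \frac{- \frac{9}{C} + \frac{11}{-13}}{6} = \frac{- \frac{9}{C} + 11 \left(- \frac{1}{13}\right)}{6} = \frac{- \frac{9}{C} - \frac{11}{13}}{6} = \frac{- \frac{11}{13} - \frac{9}{C}}{6} = - \frac{11}{78} - \frac{3}{2 C}$)
$S{\left(R,J \right)} = - \frac{31}{312} - J$ ($S{\left(R,J \right)} = \frac{-117 - -396}{78 \left(-36\right)} - J = \frac{1}{78} \left(- \frac{1}{36}\right) \left(-117 + 396\right) - J = \frac{1}{78} \left(- \frac{1}{36}\right) 279 - J = - \frac{31}{312} - J$)
$\frac{1}{S{\left(-745,z{\left(11,-10 \right)} \right)}} = \frac{1}{- \frac{31}{312} - 16} = \frac{1}{- \frac{5023}{312}} = - \frac{312}{5023}$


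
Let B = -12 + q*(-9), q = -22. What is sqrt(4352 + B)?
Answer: sqrt(4538) ≈ 67.365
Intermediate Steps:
B = 186 (B = -12 - 22*(-9) = -12 + 198 = 186)
sqrt(4352 + B) = sqrt(4352 + 186) = sqrt(4538)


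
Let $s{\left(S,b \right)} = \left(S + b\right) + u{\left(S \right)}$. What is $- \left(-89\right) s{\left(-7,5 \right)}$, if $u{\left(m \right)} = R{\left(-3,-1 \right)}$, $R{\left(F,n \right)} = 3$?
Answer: $89$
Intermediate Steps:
$u{\left(m \right)} = 3$
$s{\left(S,b \right)} = 3 + S + b$ ($s{\left(S,b \right)} = \left(S + b\right) + 3 = 3 + S + b$)
$- \left(-89\right) s{\left(-7,5 \right)} = - \left(-89\right) \left(3 - 7 + 5\right) = - \left(-89\right) 1 = \left(-1\right) \left(-89\right) = 89$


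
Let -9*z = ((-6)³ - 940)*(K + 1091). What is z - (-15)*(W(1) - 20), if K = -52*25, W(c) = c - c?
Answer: -244304/9 ≈ -27145.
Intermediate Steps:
W(c) = 0
K = -1300
z = -241604/9 (z = -((-6)³ - 940)*(-1300 + 1091)/9 = -(-216 - 940)*(-209)/9 = -(-1156)*(-209)/9 = -⅑*241604 = -241604/9 ≈ -26845.)
z - (-15)*(W(1) - 20) = -241604/9 - (-15)*(0 - 20) = -241604/9 - (-15)*(-20) = -241604/9 - 1*300 = -241604/9 - 300 = -244304/9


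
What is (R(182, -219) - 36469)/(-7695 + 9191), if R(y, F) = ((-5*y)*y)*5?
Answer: -50857/88 ≈ -577.92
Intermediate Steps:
R(y, F) = -25*y**2 (R(y, F) = -5*y**2*5 = -25*y**2)
(R(182, -219) - 36469)/(-7695 + 9191) = (-25*182**2 - 36469)/(-7695 + 9191) = (-25*33124 - 36469)/1496 = (-828100 - 36469)*(1/1496) = -864569*1/1496 = -50857/88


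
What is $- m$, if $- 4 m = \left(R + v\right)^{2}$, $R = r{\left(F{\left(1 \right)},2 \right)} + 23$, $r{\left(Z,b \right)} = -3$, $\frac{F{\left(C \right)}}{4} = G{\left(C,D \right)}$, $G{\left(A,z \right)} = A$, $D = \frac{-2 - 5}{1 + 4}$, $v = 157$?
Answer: $\frac{31329}{4} \approx 7832.3$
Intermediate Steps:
$D = - \frac{7}{5} \approx -1.4$
$F{\left(C \right)} = 4 C$
$R = 20$ ($R = -3 + 23 = 20$)
$m = - \frac{31329}{4}$ ($m = - \frac{\left(20 + 157\right)^{2}}{4} = - \frac{177^{2}}{4} = \left(- \frac{1}{4}\right) 31329 = - \frac{31329}{4} \approx -7832.3$)
$- m = \left(-1\right) \left(- \frac{31329}{4}\right) = \frac{31329}{4}$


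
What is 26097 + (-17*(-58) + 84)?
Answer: 27167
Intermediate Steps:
26097 + (-17*(-58) + 84) = 26097 + (986 + 84) = 26097 + 1070 = 27167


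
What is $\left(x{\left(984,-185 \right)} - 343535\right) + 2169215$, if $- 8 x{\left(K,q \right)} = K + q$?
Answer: $\frac{14604641}{8} \approx 1.8256 \cdot 10^{6}$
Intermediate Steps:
$x{\left(K,q \right)} = - \frac{K}{8} - \frac{q}{8}$ ($x{\left(K,q \right)} = - \frac{K + q}{8} = - \frac{K}{8} - \frac{q}{8}$)
$\left(x{\left(984,-185 \right)} - 343535\right) + 2169215 = \left(\left(\left(- \frac{1}{8}\right) 984 - - \frac{185}{8}\right) - 343535\right) + 2169215 = \left(\left(-123 + \frac{185}{8}\right) - 343535\right) + 2169215 = \left(- \frac{799}{8} - 343535\right) + 2169215 = - \frac{2749079}{8} + 2169215 = \frac{14604641}{8}$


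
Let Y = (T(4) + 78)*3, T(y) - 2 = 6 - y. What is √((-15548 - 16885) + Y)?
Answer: I*√32187 ≈ 179.41*I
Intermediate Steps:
T(y) = 8 - y (T(y) = 2 + (6 - y) = 8 - y)
Y = 246 (Y = ((8 - 1*4) + 78)*3 = ((8 - 4) + 78)*3 = (4 + 78)*3 = 82*3 = 246)
√((-15548 - 16885) + Y) = √((-15548 - 16885) + 246) = √(-32433 + 246) = √(-32187) = I*√32187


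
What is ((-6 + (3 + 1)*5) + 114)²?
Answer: 16384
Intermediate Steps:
((-6 + (3 + 1)*5) + 114)² = ((-6 + 4*5) + 114)² = ((-6 + 20) + 114)² = (14 + 114)² = 128² = 16384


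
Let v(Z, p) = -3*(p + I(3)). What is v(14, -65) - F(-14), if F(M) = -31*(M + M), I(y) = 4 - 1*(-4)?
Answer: -697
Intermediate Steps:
I(y) = 8 (I(y) = 4 + 4 = 8)
F(M) = -62*M
v(Z, p) = -24 - 3*p (v(Z, p) = -3*(p + 8) = -3*(8 + p) = -24 - 3*p)
v(14, -65) - F(-14) = (-24 - 3*(-65)) - (-62)*(-14) = (-24 + 195) - 1*868 = 171 - 868 = -697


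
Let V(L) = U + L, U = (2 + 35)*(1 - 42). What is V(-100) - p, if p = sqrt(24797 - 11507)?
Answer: -1617 - sqrt(13290) ≈ -1732.3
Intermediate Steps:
U = -1517 (U = 37*(-41) = -1517)
V(L) = -1517 + L
p = sqrt(13290) ≈ 115.28
V(-100) - p = (-1517 - 100) - sqrt(13290) = -1617 - sqrt(13290)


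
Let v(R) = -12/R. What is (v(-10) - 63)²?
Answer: 95481/25 ≈ 3819.2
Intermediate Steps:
(v(-10) - 63)² = (-12/(-10) - 63)² = (-12*(-⅒) - 63)² = (6/5 - 63)² = (-309/5)² = 95481/25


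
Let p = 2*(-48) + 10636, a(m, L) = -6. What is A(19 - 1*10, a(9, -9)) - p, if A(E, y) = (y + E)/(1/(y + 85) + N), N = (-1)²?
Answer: -842963/80 ≈ -10537.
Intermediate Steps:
N = 1
A(E, y) = (E + y)/(1 + 1/(85 + y)) (A(E, y) = (y + E)/(1/(y + 85) + 1) = (E + y)/(1/(85 + y) + 1) = (E + y)/(1 + 1/(85 + y)))
p = 10540 (p = -96 + 10636 = 10540)
A(19 - 1*10, a(9, -9)) - p = ((-6)² + 85*(19 - 1*10) + 85*(-6) + (19 - 1*10)*(-6))/(86 - 6) - 1*10540 = (36 + 85*(19 - 10) - 510 + (19 - 10)*(-6))/80 - 10540 = (36 + 85*9 - 510 + 9*(-6))/80 - 10540 = (36 + 765 - 510 - 54)/80 - 10540 = (1/80)*237 - 10540 = 237/80 - 10540 = -842963/80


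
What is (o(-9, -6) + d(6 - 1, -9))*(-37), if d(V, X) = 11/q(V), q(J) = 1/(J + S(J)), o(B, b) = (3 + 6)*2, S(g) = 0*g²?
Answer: -2701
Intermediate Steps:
S(g) = 0
o(B, b) = 18 (o(B, b) = 9*2 = 18)
q(J) = 1/J (q(J) = 1/(J + 0) = 1/J)
d(V, X) = 11*V (d(V, X) = 11/(1/V) = 11*V)
(o(-9, -6) + d(6 - 1, -9))*(-37) = (18 + 11*(6 - 1))*(-37) = (18 + 11*5)*(-37) = (18 + 55)*(-37) = 73*(-37) = -2701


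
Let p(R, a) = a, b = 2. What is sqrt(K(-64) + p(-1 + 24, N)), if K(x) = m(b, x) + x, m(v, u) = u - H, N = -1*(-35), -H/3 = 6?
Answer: 5*I*sqrt(3) ≈ 8.6602*I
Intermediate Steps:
H = -18 (H = -3*6 = -18)
N = 35
m(v, u) = 18 + u (m(v, u) = u - 1*(-18) = u + 18 = 18 + u)
K(x) = 18 + 2*x (K(x) = (18 + x) + x = 18 + 2*x)
sqrt(K(-64) + p(-1 + 24, N)) = sqrt((18 + 2*(-64)) + 35) = sqrt((18 - 128) + 35) = sqrt(-110 + 35) = sqrt(-75) = 5*I*sqrt(3)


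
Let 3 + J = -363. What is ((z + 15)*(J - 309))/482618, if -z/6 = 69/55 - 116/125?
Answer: -484137/26543990 ≈ -0.018239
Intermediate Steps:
J = -366 (J = -3 - 363 = -366)
z = -2694/1375 (z = -6*(69/55 - 116/125) = -6*449/1375 = -2694/1375 ≈ -1.9593)
((z + 15)*(J - 309))/482618 = ((-2694/1375 + 15)*(-366 - 309))/482618 = ((17931/1375)*(-675))*(1/482618) = -484137/55*1/482618 = -484137/26543990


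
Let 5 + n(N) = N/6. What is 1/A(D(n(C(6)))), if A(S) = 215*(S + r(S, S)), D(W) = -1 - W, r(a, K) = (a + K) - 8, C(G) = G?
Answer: 1/215 ≈ 0.0046512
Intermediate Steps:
n(N) = -5 + N/6
r(a, K) = -8 + K + a (r(a, K) = (K + a) - 8 = -8 + K + a)
A(S) = -1720 + 645*S (A(S) = 215*(S + (-8 + S + S)) = 215*(S + (-8 + 2*S)) = 215*(-8 + 3*S) = -1720 + 645*S)
1/A(D(n(C(6)))) = 1/(-1720 + 645*(-1 - (-5 + (1/6)*6))) = 1/(-1720 + 645*(-1 - (-5 + 1))) = 1/(-1720 + 645*(-1 - 1*(-4))) = 1/(-1720 + 645*(-1 + 4)) = 1/(-1720 + 645*3) = 1/(-1720 + 1935) = 1/215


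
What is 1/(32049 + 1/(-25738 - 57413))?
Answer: 83151/2664906398 ≈ 3.1202e-5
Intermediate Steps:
1/(32049 + 1/(-25738 - 57413)) = 1/(32049 + 1/(-83151)) = 1/(32049 - 1/83151) = 1/(2664906398/83151) = 83151/2664906398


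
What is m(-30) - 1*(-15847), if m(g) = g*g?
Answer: 16747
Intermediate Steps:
m(g) = g²
m(-30) - 1*(-15847) = (-30)² - 1*(-15847) = 900 + 15847 = 16747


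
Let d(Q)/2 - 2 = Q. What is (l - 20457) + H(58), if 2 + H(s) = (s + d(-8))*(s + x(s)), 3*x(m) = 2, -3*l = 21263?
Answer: -24848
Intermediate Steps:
l = -21263/3 (l = -1/3*21263 = -21263/3 ≈ -7087.7)
d(Q) = 4 + 2*Q
x(m) = 2/3 (x(m) = (1/3)*2 = 2/3)
H(s) = -2 + (-12 + s)*(2/3 + s) (H(s) = -2 + (s + (4 + 2*(-8)))*(s + 2/3) = -2 + (s + (4 - 16))*(2/3 + s) = -2 + (s - 12)*(2/3 + s) = -2 + (-12 + s)*(2/3 + s))
(l - 20457) + H(58) = (-21263/3 - 20457) + (-10 + 58**2 - 34/3*58) = -82634/3 + (-10 + 3364 - 1972/3) = -82634/3 + 8090/3 = -24848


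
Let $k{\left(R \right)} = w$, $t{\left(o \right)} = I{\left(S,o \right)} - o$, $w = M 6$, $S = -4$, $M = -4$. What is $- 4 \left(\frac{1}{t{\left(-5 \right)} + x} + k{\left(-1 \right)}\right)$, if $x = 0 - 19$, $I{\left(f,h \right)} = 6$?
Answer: $\frac{193}{2} \approx 96.5$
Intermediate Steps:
$w = -24$ ($w = \left(-4\right) 6 = -24$)
$t{\left(o \right)} = 6 - o$
$k{\left(R \right)} = -24$
$x = -19$ ($x = 0 - 19 = -19$)
$- 4 \left(\frac{1}{t{\left(-5 \right)} + x} + k{\left(-1 \right)}\right) = - 4 \left(\frac{1}{\left(6 - -5\right) - 19} - 24\right) = - 4 \left(\frac{1}{\left(6 + 5\right) - 19} - 24\right) = - 4 \left(\frac{1}{11 - 19} - 24\right) = - 4 \left(\frac{1}{-8} - 24\right) = - 4 \left(- \frac{1}{8} - 24\right) = \left(-4\right) \left(- \frac{193}{8}\right) = \frac{193}{2}$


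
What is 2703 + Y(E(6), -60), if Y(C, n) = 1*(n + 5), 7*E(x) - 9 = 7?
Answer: 2648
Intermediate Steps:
E(x) = 16/7 (E(x) = 9/7 + (⅐)*7 = 9/7 + 1 = 16/7)
Y(C, n) = 5 + n (Y(C, n) = 1*(5 + n) = 5 + n)
2703 + Y(E(6), -60) = 2703 + (5 - 60) = 2703 - 55 = 2648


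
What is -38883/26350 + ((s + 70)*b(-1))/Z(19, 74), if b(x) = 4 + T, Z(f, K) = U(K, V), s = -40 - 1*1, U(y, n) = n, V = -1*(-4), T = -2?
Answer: 171596/13175 ≈ 13.024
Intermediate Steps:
V = 4
s = -41 (s = -40 - 1 = -41)
Z(f, K) = 4
b(x) = 2 (b(x) = 4 - 2 = 2)
-38883/26350 + ((s + 70)*b(-1))/Z(19, 74) = -38883/26350 + ((-41 + 70)*2)/4 = -38883*1/26350 + (29*2)*(¼) = -38883/26350 + 58*(¼) = -38883/26350 + 29/2 = 171596/13175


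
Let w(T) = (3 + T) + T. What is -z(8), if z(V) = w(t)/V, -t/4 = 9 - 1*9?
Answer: -3/8 ≈ -0.37500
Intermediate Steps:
t = 0 (t = -4*(9 - 1*9) = -4*(9 - 9) = -4*0 = 0)
w(T) = 3 + 2*T
z(V) = 3/V (z(V) = (3 + 2*0)/V = (3 + 0)/V = 3/V)
-z(8) = -3/8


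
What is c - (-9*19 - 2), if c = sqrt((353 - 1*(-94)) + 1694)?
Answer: 173 + sqrt(2141) ≈ 219.27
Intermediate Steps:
c = sqrt(2141) (c = sqrt((353 + 94) + 1694) = sqrt(447 + 1694) = sqrt(2141) ≈ 46.271)
c - (-9*19 - 2) = sqrt(2141) - (-9*19 - 2) = sqrt(2141) - (-171 - 2) = sqrt(2141) - 1*(-173) = sqrt(2141) + 173 = 173 + sqrt(2141)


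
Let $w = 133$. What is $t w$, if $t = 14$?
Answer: $1862$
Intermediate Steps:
$t w = 14 \cdot 133 = 1862$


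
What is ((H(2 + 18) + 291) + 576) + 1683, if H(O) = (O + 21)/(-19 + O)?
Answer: 2591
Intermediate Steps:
H(O) = (21 + O)/(-19 + O)
((H(2 + 18) + 291) + 576) + 1683 = (((21 + (2 + 18))/(-19 + (2 + 18)) + 291) + 576) + 1683 = (((21 + 20)/(-19 + 20) + 291) + 576) + 1683 = ((41/1 + 291) + 576) + 1683 = ((1*41 + 291) + 576) + 1683 = ((41 + 291) + 576) + 1683 = (332 + 576) + 1683 = 908 + 1683 = 2591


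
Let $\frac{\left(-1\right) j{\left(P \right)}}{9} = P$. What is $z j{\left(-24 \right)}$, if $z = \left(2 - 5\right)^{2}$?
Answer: $1944$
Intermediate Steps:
$z = 9$ ($z = \left(-3\right)^{2} = 9$)
$j{\left(P \right)} = - 9 P$
$z j{\left(-24 \right)} = 9 \left(\left(-9\right) \left(-24\right)\right) = 9 \cdot 216 = 1944$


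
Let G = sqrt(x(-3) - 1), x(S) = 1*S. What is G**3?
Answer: -8*I ≈ -8.0*I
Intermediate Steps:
x(S) = S
G = 2*I (G = sqrt(-3 - 1) = sqrt(-4) = 2*I ≈ 2.0*I)
G**3 = (2*I)**3 = -8*I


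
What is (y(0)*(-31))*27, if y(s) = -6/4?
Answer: 2511/2 ≈ 1255.5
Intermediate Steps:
y(s) = -3/2 (y(s) = -6*¼ = -3/2)
(y(0)*(-31))*27 = -3/2*(-31)*27 = (93/2)*27 = 2511/2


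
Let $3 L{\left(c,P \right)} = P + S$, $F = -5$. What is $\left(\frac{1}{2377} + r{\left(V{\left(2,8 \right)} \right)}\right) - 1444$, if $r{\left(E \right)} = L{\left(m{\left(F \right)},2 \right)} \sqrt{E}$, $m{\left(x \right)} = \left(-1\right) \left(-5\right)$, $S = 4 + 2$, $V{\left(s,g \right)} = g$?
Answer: $- \frac{3432387}{2377} + \frac{16 \sqrt{2}}{3} \approx -1436.5$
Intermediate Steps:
$S = 6$
$m{\left(x \right)} = 5$
$L{\left(c,P \right)} = 2 + \frac{P}{3}$ ($L{\left(c,P \right)} = \frac{P + 6}{3} = \frac{6 + P}{3} = 2 + \frac{P}{3}$)
$r{\left(E \right)} = \frac{8 \sqrt{E}}{3}$ ($r{\left(E \right)} = \left(2 + \frac{1}{3} \cdot 2\right) \sqrt{E} = \left(2 + \frac{2}{3}\right) \sqrt{E} = \frac{8 \sqrt{E}}{3}$)
$\left(\frac{1}{2377} + r{\left(V{\left(2,8 \right)} \right)}\right) - 1444 = \left(\frac{1}{2377} + \frac{8 \sqrt{8}}{3}\right) - 1444 = \left(\frac{1}{2377} + \frac{8 \cdot 2 \sqrt{2}}{3}\right) - 1444 = \left(\frac{1}{2377} + \frac{16 \sqrt{2}}{3}\right) - 1444 = - \frac{3432387}{2377} + \frac{16 \sqrt{2}}{3}$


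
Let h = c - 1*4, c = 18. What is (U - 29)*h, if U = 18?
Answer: -154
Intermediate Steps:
h = 14 (h = 18 - 1*4 = 18 - 4 = 14)
(U - 29)*h = (18 - 29)*14 = -11*14 = -154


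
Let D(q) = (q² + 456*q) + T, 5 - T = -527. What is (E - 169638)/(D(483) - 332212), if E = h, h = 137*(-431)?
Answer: -228685/121857 ≈ -1.8767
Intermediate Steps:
h = -59047
T = 532 (T = 5 - 1*(-527) = 5 + 527 = 532)
E = -59047
D(q) = 532 + q² + 456*q (D(q) = (q² + 456*q) + 532 = 532 + q² + 456*q)
(E - 169638)/(D(483) - 332212) = (-59047 - 169638)/((532 + 483² + 456*483) - 332212) = -228685/((532 + 233289 + 220248) - 332212) = -228685/(454069 - 332212) = -228685/121857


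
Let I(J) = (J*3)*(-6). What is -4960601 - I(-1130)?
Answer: -4980941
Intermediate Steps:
I(J) = -18*J (I(J) = (3*J)*(-6) = -18*J)
-4960601 - I(-1130) = -4960601 - (-18)*(-1130) = -4960601 - 1*20340 = -4960601 - 20340 = -4980941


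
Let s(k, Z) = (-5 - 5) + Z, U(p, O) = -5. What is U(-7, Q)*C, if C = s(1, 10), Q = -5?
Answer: 0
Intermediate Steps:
s(k, Z) = -10 + Z
C = 0 (C = -10 + 10 = 0)
U(-7, Q)*C = -5*0 = 0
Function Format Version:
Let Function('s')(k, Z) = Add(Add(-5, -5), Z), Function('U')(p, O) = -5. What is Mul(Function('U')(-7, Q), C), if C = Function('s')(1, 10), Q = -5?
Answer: 0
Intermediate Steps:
Function('s')(k, Z) = Add(-10, Z)
C = 0 (C = Add(-10, 10) = 0)
Mul(Function('U')(-7, Q), C) = Mul(-5, 0) = 0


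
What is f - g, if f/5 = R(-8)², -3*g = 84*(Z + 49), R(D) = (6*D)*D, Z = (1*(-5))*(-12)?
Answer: 740332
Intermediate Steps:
Z = 60 (Z = -5*(-12) = 60)
R(D) = 6*D²
g = -3052 (g = -28*(60 + 49) = -28*109 = -⅓*9156 = -3052)
f = 737280 (f = 5*(6*(-8)²)² = 5*(6*64)² = 5*384² = 5*147456 = 737280)
f - g = 737280 - 1*(-3052) = 737280 + 3052 = 740332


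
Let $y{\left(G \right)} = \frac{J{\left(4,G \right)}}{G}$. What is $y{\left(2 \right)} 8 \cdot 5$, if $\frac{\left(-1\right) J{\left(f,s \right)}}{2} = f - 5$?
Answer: $40$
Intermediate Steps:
$J{\left(f,s \right)} = 10 - 2 f$ ($J{\left(f,s \right)} = - 2 \left(f - 5\right) = - 2 \left(-5 + f\right) = 10 - 2 f$)
$y{\left(G \right)} = \frac{2}{G}$ ($y{\left(G \right)} = \frac{10 - 8}{G} = \frac{2}{G}$)
$y{\left(2 \right)} 8 \cdot 5 = \frac{2}{2} \cdot 8 \cdot 5 = 2 \cdot \frac{1}{2} \cdot 8 \cdot 5 = 1 \cdot 8 \cdot 5 = 8 \cdot 5 = 40$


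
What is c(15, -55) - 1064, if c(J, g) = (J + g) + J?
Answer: -1089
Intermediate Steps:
c(J, g) = g + 2*J
c(15, -55) - 1064 = (-55 + 2*15) - 1064 = (-55 + 30) - 1064 = -25 - 1064 = -1089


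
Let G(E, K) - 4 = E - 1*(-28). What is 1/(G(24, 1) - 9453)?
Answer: -1/9397 ≈ -0.00010642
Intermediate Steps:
G(E, K) = 32 + E (G(E, K) = 4 + (E - 1*(-28)) = 4 + (E + 28) = 4 + (28 + E) = 32 + E)
1/(G(24, 1) - 9453) = 1/((32 + 24) - 9453) = 1/(56 - 9453) = 1/(-9397) = -1/9397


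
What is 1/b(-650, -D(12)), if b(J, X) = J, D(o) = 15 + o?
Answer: -1/650 ≈ -0.0015385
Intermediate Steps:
1/b(-650, -D(12)) = 1/(-650) = -1/650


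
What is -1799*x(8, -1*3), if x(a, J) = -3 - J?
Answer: 0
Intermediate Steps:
-1799*x(8, -1*3) = -1799*(-3 - (-1)*3) = -1799*(-3 - 1*(-3)) = -1799*(-3 + 3) = -1799*0 = 0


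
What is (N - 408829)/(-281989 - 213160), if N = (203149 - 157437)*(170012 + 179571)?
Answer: -15979729267/495149 ≈ -32273.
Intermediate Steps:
N = 15980138096 (N = 45712*349583 = 15980138096)
(N - 408829)/(-281989 - 213160) = (15980138096 - 408829)/(-281989 - 213160) = 15979729267/(-495149) = 15979729267*(-1/495149) = -15979729267/495149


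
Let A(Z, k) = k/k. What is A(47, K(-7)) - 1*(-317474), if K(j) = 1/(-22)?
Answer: 317475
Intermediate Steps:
K(j) = -1/22
A(Z, k) = 1
A(47, K(-7)) - 1*(-317474) = 1 - 1*(-317474) = 1 + 317474 = 317475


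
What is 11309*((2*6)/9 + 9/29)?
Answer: 1617187/87 ≈ 18588.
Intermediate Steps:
11309*((2*6)/9 + 9/29) = 11309*(12*(⅑) + 9*(1/29)) = 11309*(4/3 + 9/29) = 11309*(143/87) = 1617187/87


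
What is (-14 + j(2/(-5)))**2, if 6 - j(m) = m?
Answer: 1444/25 ≈ 57.760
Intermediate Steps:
j(m) = 6 - m
(-14 + j(2/(-5)))**2 = (-14 + (6 - 2/(-5)))**2 = (-14 + (6 - 2*(-1)/5))**2 = (-14 + (6 - 1*(-2/5)))**2 = (-14 + (6 + 2/5))**2 = (-14 + 32/5)**2 = (-38/5)**2 = 1444/25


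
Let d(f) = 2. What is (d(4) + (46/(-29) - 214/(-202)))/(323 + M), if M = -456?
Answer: -4315/389557 ≈ -0.011077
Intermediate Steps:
(d(4) + (46/(-29) - 214/(-202)))/(323 + M) = (2 + (46/(-29) - 214/(-202)))/(323 - 456) = (2 + (46*(-1/29) - 214*(-1/202)))/(-133) = (2 + (-46/29 + 107/101))*(-1/133) = (2 - 1543/2929)*(-1/133) = (4315/2929)*(-1/133) = -4315/389557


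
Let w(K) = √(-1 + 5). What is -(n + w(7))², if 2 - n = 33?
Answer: -841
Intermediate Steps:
n = -31 (n = 2 - 1*33 = 2 - 33 = -31)
w(K) = 2 (w(K) = √4 = 2)
-(n + w(7))² = -(-31 + 2)² = -1*(-29)² = -1*841 = -841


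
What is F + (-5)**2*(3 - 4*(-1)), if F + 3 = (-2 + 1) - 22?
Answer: 149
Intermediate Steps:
F = -26 (F = -3 + ((-2 + 1) - 22) = -3 + (-1 - 22) = -3 - 23 = -26)
F + (-5)**2*(3 - 4*(-1)) = -26 + (-5)**2*(3 - 4*(-1)) = -26 + 25*(3 + 4) = -26 + 25*7 = -26 + 175 = 149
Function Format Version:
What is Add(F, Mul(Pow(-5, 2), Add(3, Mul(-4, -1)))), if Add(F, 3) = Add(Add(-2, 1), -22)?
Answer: 149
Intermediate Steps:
F = -26 (F = Add(-3, Add(Add(-2, 1), -22)) = Add(-3, Add(-1, -22)) = Add(-3, -23) = -26)
Add(F, Mul(Pow(-5, 2), Add(3, Mul(-4, -1)))) = Add(-26, Mul(Pow(-5, 2), Add(3, Mul(-4, -1)))) = Add(-26, Mul(25, Add(3, 4))) = Add(-26, Mul(25, 7)) = Add(-26, 175) = 149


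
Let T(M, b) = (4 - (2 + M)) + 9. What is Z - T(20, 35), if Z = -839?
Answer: -830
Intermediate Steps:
T(M, b) = 11 - M (T(M, b) = (4 + (-2 - M)) + 9 = (2 - M) + 9 = 11 - M)
Z - T(20, 35) = -839 - (11 - 1*20) = -839 - (11 - 20) = -839 - 1*(-9) = -839 + 9 = -830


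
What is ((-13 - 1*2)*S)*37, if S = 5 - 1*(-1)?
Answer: -3330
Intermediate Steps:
S = 6 (S = 5 + 1 = 6)
((-13 - 1*2)*S)*37 = ((-13 - 1*2)*6)*37 = ((-13 - 2)*6)*37 = -15*6*37 = -90*37 = -3330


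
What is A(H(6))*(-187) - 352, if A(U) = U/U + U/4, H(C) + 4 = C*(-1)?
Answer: -143/2 ≈ -71.500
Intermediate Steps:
H(C) = -4 - C (H(C) = -4 + C*(-1) = -4 - C)
A(U) = 1 + U/4 (A(U) = 1 + U*(1/4) = 1 + U/4)
A(H(6))*(-187) - 352 = (1 + (-4 - 1*6)/4)*(-187) - 352 = (1 + (-4 - 6)/4)*(-187) - 352 = (1 + (1/4)*(-10))*(-187) - 352 = (1 - 5/2)*(-187) - 352 = -3/2*(-187) - 352 = 561/2 - 352 = -143/2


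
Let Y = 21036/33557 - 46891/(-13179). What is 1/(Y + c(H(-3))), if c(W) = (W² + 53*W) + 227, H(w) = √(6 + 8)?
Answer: 45325144095951039/3843192999696278579 - 19595275298421813*√14/7686385999392557158 ≈ 0.0022548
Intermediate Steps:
Y = 80467597/19228161 (Y = 21036*(1/33557) - 46891*(-1/13179) = 21036/33557 + 46891/13179 = 80467597/19228161 ≈ 4.1849)
H(w) = √14
c(W) = 227 + W² + 53*W
1/(Y + c(H(-3))) = 1/(80467597/19228161 + (227 + (√14)² + 53*√14)) = 1/(80467597/19228161 + (227 + 14 + 53*√14)) = 1/(80467597/19228161 + (241 + 53*√14)) = 1/(4714454398/19228161 + 53*√14)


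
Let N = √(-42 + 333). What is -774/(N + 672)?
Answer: -173376/150431 + 258*√291/150431 ≈ -1.1233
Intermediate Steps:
N = √291 ≈ 17.059
-774/(N + 672) = -774/(√291 + 672) = -774/(672 + √291)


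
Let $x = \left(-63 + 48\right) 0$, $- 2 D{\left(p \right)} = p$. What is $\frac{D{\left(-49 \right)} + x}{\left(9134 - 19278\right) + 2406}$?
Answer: $- \frac{49}{15476} \approx -0.0031662$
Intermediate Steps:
$D{\left(p \right)} = - \frac{p}{2}$
$x = 0$ ($x = \left(-15\right) 0 = 0$)
$\frac{D{\left(-49 \right)} + x}{\left(9134 - 19278\right) + 2406} = \frac{\left(- \frac{1}{2}\right) \left(-49\right) + 0}{\left(9134 - 19278\right) + 2406} = \frac{\frac{49}{2} + 0}{-10144 + 2406} = \frac{49}{2 \left(-7738\right)} = \frac{49}{2} \left(- \frac{1}{7738}\right) = - \frac{49}{15476}$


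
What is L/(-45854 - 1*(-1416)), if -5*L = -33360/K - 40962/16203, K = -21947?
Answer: -59743489/13168728812965 ≈ -4.5368e-6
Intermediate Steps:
L = 119486978/592678735 (L = -(-33360/(-21947) - 40962/16203)/5 = -(-33360*(-1/21947) - 40962*1/16203)/5 = -(33360/21947 - 13654/5401)/5 = -⅕*(-119486978/118535747) = 119486978/592678735 ≈ 0.20160)
L/(-45854 - 1*(-1416)) = 119486978/(592678735*(-45854 - 1*(-1416))) = 119486978/(592678735*(-45854 + 1416)) = (119486978/592678735)/(-44438) = (119486978/592678735)*(-1/44438) = -59743489/13168728812965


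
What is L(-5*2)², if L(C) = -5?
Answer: 25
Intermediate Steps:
L(-5*2)² = (-5)² = 25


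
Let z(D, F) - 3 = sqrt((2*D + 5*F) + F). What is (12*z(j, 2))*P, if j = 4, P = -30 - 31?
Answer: -2196 - 1464*sqrt(5) ≈ -5469.6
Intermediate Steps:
P = -61
z(D, F) = 3 + sqrt(2*D + 6*F) (z(D, F) = 3 + sqrt((2*D + 5*F) + F) = 3 + sqrt(2*D + 6*F))
(12*z(j, 2))*P = (12*(3 + sqrt(2*4 + 6*2)))*(-61) = (12*(3 + sqrt(8 + 12)))*(-61) = (12*(3 + sqrt(20)))*(-61) = (12*(3 + 2*sqrt(5)))*(-61) = (36 + 24*sqrt(5))*(-61) = -2196 - 1464*sqrt(5)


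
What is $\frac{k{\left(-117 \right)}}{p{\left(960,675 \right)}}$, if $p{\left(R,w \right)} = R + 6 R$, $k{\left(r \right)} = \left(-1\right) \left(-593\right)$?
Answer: $\frac{593}{6720} \approx 0.088244$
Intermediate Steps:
$k{\left(r \right)} = 593$
$p{\left(R,w \right)} = 7 R$
$\frac{k{\left(-117 \right)}}{p{\left(960,675 \right)}} = \frac{593}{7 \cdot 960} = \frac{593}{6720}$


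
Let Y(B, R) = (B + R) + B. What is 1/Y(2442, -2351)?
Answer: 1/2533 ≈ 0.00039479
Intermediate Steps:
Y(B, R) = R + 2*B
1/Y(2442, -2351) = 1/(-2351 + 2*2442) = 1/(-2351 + 4884) = 1/2533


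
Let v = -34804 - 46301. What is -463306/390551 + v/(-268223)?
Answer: -92593686383/104754760873 ≈ -0.88391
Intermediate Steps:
v = -81105
-463306/390551 + v/(-268223) = -463306/390551 - 81105/(-268223) = -463306*1/390551 - 81105*(-1/268223) = -463306/390551 + 81105/268223 = -92593686383/104754760873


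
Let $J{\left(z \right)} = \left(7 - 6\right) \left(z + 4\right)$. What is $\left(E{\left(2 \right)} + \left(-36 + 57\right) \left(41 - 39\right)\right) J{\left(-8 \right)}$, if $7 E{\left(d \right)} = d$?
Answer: $- \frac{1184}{7} \approx -169.14$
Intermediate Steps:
$E{\left(d \right)} = \frac{d}{7}$
$J{\left(z \right)} = 4 + z$ ($J{\left(z \right)} = 1 \left(4 + z\right) = 4 + z$)
$\left(E{\left(2 \right)} + \left(-36 + 57\right) \left(41 - 39\right)\right) J{\left(-8 \right)} = \left(\frac{1}{7} \cdot 2 + \left(-36 + 57\right) \left(41 - 39\right)\right) \left(4 - 8\right) = \left(\frac{2}{7} + 21 \cdot 2\right) \left(-4\right) = \left(\frac{2}{7} + 42\right) \left(-4\right) = \frac{296}{7} \left(-4\right) = - \frac{1184}{7}$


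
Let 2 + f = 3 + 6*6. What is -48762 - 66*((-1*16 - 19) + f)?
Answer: -48894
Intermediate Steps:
f = 37 (f = -2 + (3 + 6*6) = -2 + (3 + 36) = -2 + 39 = 37)
-48762 - 66*((-1*16 - 19) + f) = -48762 - 66*((-1*16 - 19) + 37) = -48762 - 66*((-16 - 19) + 37) = -48762 - 66*(-35 + 37) = -48762 - 66*2 = -48762 - 1*132 = -48762 - 132 = -48894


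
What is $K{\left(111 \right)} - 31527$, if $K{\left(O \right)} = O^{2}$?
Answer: $-19206$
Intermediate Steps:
$K{\left(111 \right)} - 31527 = 111^{2} - 31527 = 12321 - 31527 = -19206$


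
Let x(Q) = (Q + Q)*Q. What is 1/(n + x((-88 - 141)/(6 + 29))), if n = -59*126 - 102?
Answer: -1225/9126718 ≈ -0.00013422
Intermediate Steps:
x(Q) = 2*Q² (x(Q) = (2*Q)*Q = 2*Q²)
n = -7536 (n = -7434 - 102 = -7536)
1/(n + x((-88 - 141)/(6 + 29))) = 1/(-7536 + 2*((-88 - 141)/(6 + 29))²) = 1/(-7536 + 2*(-229/35)²) = 1/(-7536 + 2*(52441/1225)) = 1/(-7536 + 104882/1225) = 1/(-9126718/1225) = -1225/9126718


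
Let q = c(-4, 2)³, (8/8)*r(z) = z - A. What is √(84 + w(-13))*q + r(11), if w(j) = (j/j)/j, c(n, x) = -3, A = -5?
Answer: 16 - 27*√14183/13 ≈ -231.35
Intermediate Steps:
r(z) = 5 + z (r(z) = z - 1*(-5) = z + 5 = 5 + z)
w(j) = 1/j
q = -27 (q = (-3)³ = -27)
√(84 + w(-13))*q + r(11) = √(84 + 1/(-13))*(-27) + (5 + 11) = √(84 - 1/13)*(-27) + 16 = √(1091/13)*(-27) + 16 = (√14183/13)*(-27) + 16 = -27*√14183/13 + 16 = 16 - 27*√14183/13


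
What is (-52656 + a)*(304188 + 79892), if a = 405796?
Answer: 135634011200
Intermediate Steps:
(-52656 + a)*(304188 + 79892) = (-52656 + 405796)*(304188 + 79892) = 353140*384080 = 135634011200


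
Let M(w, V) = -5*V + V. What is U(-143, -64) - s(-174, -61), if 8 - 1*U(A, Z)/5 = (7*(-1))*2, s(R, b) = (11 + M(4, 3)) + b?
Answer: 172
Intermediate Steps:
M(w, V) = -4*V
s(R, b) = -1 + b (s(R, b) = (11 - 4*3) + b = (11 - 12) + b = -1 + b)
U(A, Z) = 110 (U(A, Z) = 40 - 5*7*(-1)*2 = 40 - (-35)*2 = 40 - 5*(-14) = 40 + 70 = 110)
U(-143, -64) - s(-174, -61) = 110 - (-1 - 61) = 110 - 1*(-62) = 110 + 62 = 172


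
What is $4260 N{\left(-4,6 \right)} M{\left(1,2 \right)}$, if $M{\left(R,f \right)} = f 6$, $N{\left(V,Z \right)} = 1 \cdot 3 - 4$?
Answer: $-51120$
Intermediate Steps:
$N{\left(V,Z \right)} = -1$ ($N{\left(V,Z \right)} = 3 - 4 = -1$)
$M{\left(R,f \right)} = 6 f$
$4260 N{\left(-4,6 \right)} M{\left(1,2 \right)} = 4260 \left(- 6 \cdot 2\right) = 4260 \left(\left(-1\right) 12\right) = 4260 \left(-12\right) = -51120$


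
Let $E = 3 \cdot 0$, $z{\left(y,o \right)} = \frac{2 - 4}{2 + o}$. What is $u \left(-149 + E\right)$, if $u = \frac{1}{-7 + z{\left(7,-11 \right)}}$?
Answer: $\frac{1341}{61} \approx 21.984$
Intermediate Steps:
$z{\left(y,o \right)} = - \frac{2}{2 + o}$
$E = 0$
$u = - \frac{9}{61}$ ($u = \frac{1}{-7 - \frac{2}{2 - 11}} = \frac{1}{-7 - \frac{2}{-9}} = \frac{1}{-7 - - \frac{2}{9}} = \frac{1}{-7 + \frac{2}{9}} = \frac{1}{- \frac{61}{9}} = - \frac{9}{61} \approx -0.14754$)
$u \left(-149 + E\right) = - \frac{9 \left(-149 + 0\right)}{61} = \left(- \frac{9}{61}\right) \left(-149\right) = \frac{1341}{61}$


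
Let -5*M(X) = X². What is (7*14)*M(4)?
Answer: -1568/5 ≈ -313.60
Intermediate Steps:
M(X) = -X²/5
(7*14)*M(4) = (7*14)*(-⅕*4²) = 98*(-⅕*16) = 98*(-16/5) = -1568/5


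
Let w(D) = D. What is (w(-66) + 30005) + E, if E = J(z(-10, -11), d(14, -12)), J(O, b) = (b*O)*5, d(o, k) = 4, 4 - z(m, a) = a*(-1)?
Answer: 29799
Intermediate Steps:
z(m, a) = 4 + a (z(m, a) = 4 - a*(-1) = 4 - (-1)*a = 4 + a)
J(O, b) = 5*O*b (J(O, b) = (O*b)*5 = 5*O*b)
E = -140 (E = 5*(4 - 11)*4 = 5*(-7)*4 = -140)
(w(-66) + 30005) + E = (-66 + 30005) - 140 = 29939 - 140 = 29799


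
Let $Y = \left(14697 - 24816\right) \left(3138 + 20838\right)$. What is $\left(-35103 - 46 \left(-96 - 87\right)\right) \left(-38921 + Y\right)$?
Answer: $6475170354525$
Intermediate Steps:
$Y = -242613144$ ($Y = \left(-10119\right) 23976 = -242613144$)
$\left(-35103 - 46 \left(-96 - 87\right)\right) \left(-38921 + Y\right) = \left(-35103 - 46 \left(-96 - 87\right)\right) \left(-38921 - 242613144\right) = \left(-35103 - -8418\right) \left(-242652065\right) = \left(-35103 + 8418\right) \left(-242652065\right) = \left(-26685\right) \left(-242652065\right) = 6475170354525$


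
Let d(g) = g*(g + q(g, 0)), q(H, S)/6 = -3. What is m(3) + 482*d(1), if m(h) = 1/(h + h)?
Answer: -49163/6 ≈ -8193.8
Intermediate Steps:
q(H, S) = -18 (q(H, S) = 6*(-3) = -18)
d(g) = g*(-18 + g) (d(g) = g*(g - 18) = g*(-18 + g))
m(h) = 1/(2*h)
m(3) + 482*d(1) = (½)/3 + 482*(1*(-18 + 1)) = (½)*(⅓) + 482*(1*(-17)) = ⅙ + 482*(-17) = ⅙ - 8194 = -49163/6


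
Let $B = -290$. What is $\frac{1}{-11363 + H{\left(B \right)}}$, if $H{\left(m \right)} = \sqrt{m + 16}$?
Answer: $- \frac{11363}{129118043} - \frac{i \sqrt{274}}{129118043} \approx -8.8005 \cdot 10^{-5} - 1.282 \cdot 10^{-7} i$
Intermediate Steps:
$H{\left(m \right)} = \sqrt{16 + m}$
$\frac{1}{-11363 + H{\left(B \right)}} = \frac{1}{-11363 + \sqrt{16 - 290}} = \frac{1}{-11363 + \sqrt{-274}} = \frac{1}{-11363 + i \sqrt{274}}$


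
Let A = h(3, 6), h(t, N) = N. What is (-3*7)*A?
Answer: -126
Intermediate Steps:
A = 6
(-3*7)*A = -3*7*6 = -21*6 = -126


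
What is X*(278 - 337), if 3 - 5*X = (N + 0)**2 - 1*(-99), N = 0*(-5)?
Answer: 5664/5 ≈ 1132.8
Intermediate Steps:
N = 0
X = -96/5 (X = 3/5 - ((0 + 0)**2 - 1*(-99))/5 = 3/5 - (0**2 + 99)/5 = 3/5 - (0 + 99)/5 = 3/5 - 1/5*99 = 3/5 - 99/5 = -96/5 ≈ -19.200)
X*(278 - 337) = -96*(278 - 337)/5 = -96/5*(-59) = 5664/5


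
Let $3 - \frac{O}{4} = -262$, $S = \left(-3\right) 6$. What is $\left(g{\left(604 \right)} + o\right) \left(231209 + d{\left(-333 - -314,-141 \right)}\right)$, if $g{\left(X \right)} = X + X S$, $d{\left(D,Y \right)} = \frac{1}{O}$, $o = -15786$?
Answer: $- \frac{3192677234607}{530} \approx -6.0239 \cdot 10^{9}$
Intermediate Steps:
$S = -18$
$O = 1060$ ($O = 12 - -1048 = 12 + 1048 = 1060$)
$d{\left(D,Y \right)} = \frac{1}{1060}$
$g{\left(X \right)} = - 17 X$ ($g{\left(X \right)} = X + X \left(-18\right) = X - 18 X = - 17 X$)
$\left(g{\left(604 \right)} + o\right) \left(231209 + d{\left(-333 - -314,-141 \right)}\right) = \left(\left(-17\right) 604 - 15786\right) \left(231209 + \frac{1}{1060}\right) = \left(-10268 - 15786\right) \frac{245081541}{1060} = \left(-26054\right) \frac{245081541}{1060} = - \frac{3192677234607}{530}$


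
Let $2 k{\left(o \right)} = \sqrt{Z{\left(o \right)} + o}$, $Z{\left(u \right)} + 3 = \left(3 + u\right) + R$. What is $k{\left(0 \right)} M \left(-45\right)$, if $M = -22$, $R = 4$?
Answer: $990$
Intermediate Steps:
$Z{\left(u \right)} = 4 + u$ ($Z{\left(u \right)} = -3 + \left(\left(3 + u\right) + 4\right) = -3 + \left(7 + u\right) = 4 + u$)
$k{\left(o \right)} = \frac{\sqrt{4 + 2 o}}{2}$ ($k{\left(o \right)} = \frac{\sqrt{\left(4 + o\right) + o}}{2} = \frac{\sqrt{4 + 2 o}}{2}$)
$k{\left(0 \right)} M \left(-45\right) = \frac{\sqrt{4 + 2 \cdot 0}}{2} \left(-22\right) \left(-45\right) = \frac{\sqrt{4 + 0}}{2} \left(-22\right) \left(-45\right) = \frac{\sqrt{4}}{2} \left(-22\right) \left(-45\right) = \frac{1}{2} \cdot 2 \left(-22\right) \left(-45\right) = 1 \left(-22\right) \left(-45\right) = \left(-22\right) \left(-45\right) = 990$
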